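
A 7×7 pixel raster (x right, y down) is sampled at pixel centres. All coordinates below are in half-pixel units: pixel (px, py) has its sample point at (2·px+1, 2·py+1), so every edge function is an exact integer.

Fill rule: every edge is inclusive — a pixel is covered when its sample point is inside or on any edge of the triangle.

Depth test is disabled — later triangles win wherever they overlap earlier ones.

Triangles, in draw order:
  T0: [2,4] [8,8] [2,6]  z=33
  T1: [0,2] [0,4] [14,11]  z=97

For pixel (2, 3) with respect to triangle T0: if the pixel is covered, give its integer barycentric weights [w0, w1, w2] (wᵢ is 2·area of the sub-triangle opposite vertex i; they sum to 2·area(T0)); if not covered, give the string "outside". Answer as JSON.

T0:
  2·area = 12
  edge (2, 4)→(8, 8): d=(6,4) inclusive
  edge (8, 8)→(2, 6): d=(-6,-2) inclusive
  edge (2, 6)→(2, 4): d=(0,-2) inclusive
    (1,2)@(3, 5): e=[2,8,2] → █
    (2,2)@(5, 5): e=[-6,12,6] → ·
    (1,3)@(3, 7): e=[14,-4,2] → ·
    (2,3)@(5, 7): e=[6,0,6] → █  [on edge]
    (3,3)@(7, 7): e=[-2,4,10] → ·
    (2,4)@(5, 9): e=[18,-12,6] → ·
    (5,4)@(11, 9): e=[-6,0,18] → ·  [on edge]
  covered (2 px):
    · · · · · · ·
    · · · · · · ·
    · █ · · · · ·
    · · █ · · · ·
    · · · · · · ·
    · · · · · · ·
    · · · · · · ·
T1:
  2·area = 28  (B↔C swapped to make it positive)
  edge (0, 2)→(14, 11): d=(14,9) inclusive
  edge (14, 11)→(0, 4): d=(-14,-7) inclusive
  edge (0, 4)→(0, 2): d=(0,-2) inclusive
    (0,1)@(1, 3): e=[5,21,2] → █
    (1,1)@(3, 3): e=[-13,35,6] → ·
    (0,2)@(1, 5): e=[33,-7,2] → ·
    (1,2)@(3, 5): e=[15,7,6] → █
    (2,2)@(5, 5): e=[-3,21,10] → ·
    (1,3)@(3, 7): e=[43,-21,6] → ·
    (3,3)@(7, 7): e=[7,7,14] → █
    (4,3)@(9, 7): e=[-11,21,18] → ·
    (3,4)@(7, 9): e=[35,-21,14] → ·
  covered (3 px):
    · · · · · · ·
    █ · · · · · ·
    · █ · · · · ·
    · · · █ · · ·
    · · · · · · ·
    · · · · · · ·
    · · · · · · ·

Answer: [0,6,6]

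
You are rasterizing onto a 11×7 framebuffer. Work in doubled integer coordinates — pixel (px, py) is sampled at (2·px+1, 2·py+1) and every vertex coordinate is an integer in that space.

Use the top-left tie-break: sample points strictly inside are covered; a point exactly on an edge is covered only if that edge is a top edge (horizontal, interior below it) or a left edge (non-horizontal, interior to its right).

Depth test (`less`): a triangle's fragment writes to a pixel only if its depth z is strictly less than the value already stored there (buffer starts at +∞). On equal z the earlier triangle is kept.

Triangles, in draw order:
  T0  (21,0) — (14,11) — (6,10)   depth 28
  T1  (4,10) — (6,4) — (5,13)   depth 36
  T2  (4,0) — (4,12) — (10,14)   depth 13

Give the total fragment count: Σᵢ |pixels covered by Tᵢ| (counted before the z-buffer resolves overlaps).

T0:
  2·area = 95
  edge (21, 0)→(14, 11): d=(-7,11) right/bottom  bias=-1
  edge (14, 11)→(6, 10): d=(-8,-1) top-left  bias=+0
  edge (6, 10)→(21, 0): d=(15,-10) top-left  bias=+0
    (8,1)@(17, 3): e=[23,67,5] → #
    (9,1)@(19, 3): e=[1,69,25] → #
    (10,1)@(21, 3): e=[-21,71,45] → ·
    (7,2)@(15, 5): e=[31,49,15] → #
    (9,2)@(19, 5): e=[-13,53,55] → ·
    (5,3)@(11, 7): e=[61,29,5] → #
    (6,3)@(13, 7): e=[39,31,25] → #
    (8,3)@(17, 7): e=[-5,35,65] → ·
    (4,4)@(9, 9): e=[69,11,15] → #
    (8,4)@(17, 9): e=[-19,19,95] → ·
    (4,5)@(9, 11): e=[55,-5,45] → ·
    (5,5)@(11, 11): e=[33,-3,65] → ·
  covered (11 px):
    · · · · · · · · · · ·
    · · · · · · · · # # ·
    · · · · · · · # # · ·
    · · · · · # # # · · ·
    · · · · # # # # · · ·
    · · · · · · · · · · ·
    · · · · · · · · · · ·
T1:
  2·area = 12
  edge (4, 10)→(6, 4): d=(2,-6) top-left  bias=+0
  edge (6, 4)→(5, 13): d=(-1,9) right/bottom  bias=-1
  edge (5, 13)→(4, 10): d=(-1,-3) top-left  bias=+0
    (0,0)@(1, 1): e=[-36,48,0] → ·  [on edge]
    (3,0)@(7, 1): e=[0,-6,18] → ·  [on edge]
    (1,3)@(3, 7): e=[-12,24,0] → ·  [on edge]
    (2,3)@(5, 7): e=[0,6,6] → #  [on edge]
    (3,3)@(7, 7): e=[12,-12,12] → ·
    (2,4)@(5, 9): e=[4,4,4] → #
    (3,4)@(7, 9): e=[16,-14,10] → ·
    (2,5)@(5, 11): e=[8,2,2] → #
    (3,5)@(7, 11): e=[20,-16,8] → ·
    (1,6)@(3, 13): e=[0,18,-6] → ·  [on edge]
    (2,6)@(5, 13): e=[12,0,0] → ·  [on edge]
  covered (3 px):
    · · · · · · · · · · ·
    · · · · · · · · · · ·
    · · · · · · · · · · ·
    · · # · · · · · · · ·
    · · # · · · · · · · ·
    · · # · · · · · · · ·
    · · · · · · · · · · ·
T2:
  2·area = 72  (B↔C swapped to make it positive)
  edge (4, 0)→(10, 14): d=(6,14) right/bottom  bias=-1
  edge (10, 14)→(4, 12): d=(-6,-2) top-left  bias=+0
  edge (4, 12)→(4, 0): d=(0,-12) top-left  bias=+0
    (2,1)@(5, 3): e=[4,56,12] → #
    (3,1)@(7, 3): e=[-24,60,36] → ·
    (2,2)@(5, 5): e=[16,44,12] → #
    (3,2)@(7, 5): e=[-12,48,36] → ·
    (2,3)@(5, 7): e=[28,32,12] → #
    (3,3)@(7, 7): e=[0,36,36] → ·  [on edge]
    (2,4)@(5, 9): e=[40,20,12] → #
    (3,4)@(7, 9): e=[12,24,36] → #
    (4,4)@(9, 9): e=[-16,28,60] → ·
    (0,5)@(1, 11): e=[108,0,-36] → ·  [on edge]
    (2,5)@(5, 11): e=[52,8,12] → #
    (4,5)@(9, 11): e=[-4,16,60] → ·
    (3,6)@(7, 13): e=[36,0,36] → #  [on edge]
  covered (9 px):
    · · · · · · · · · · ·
    · · # · · · · · · · ·
    · · # · · · · · · · ·
    · · # · · · · · · · ·
    · · # # · · · · · · ·
    · · # # · · · · · · ·
    · · · # # · · · · · ·

Final: 23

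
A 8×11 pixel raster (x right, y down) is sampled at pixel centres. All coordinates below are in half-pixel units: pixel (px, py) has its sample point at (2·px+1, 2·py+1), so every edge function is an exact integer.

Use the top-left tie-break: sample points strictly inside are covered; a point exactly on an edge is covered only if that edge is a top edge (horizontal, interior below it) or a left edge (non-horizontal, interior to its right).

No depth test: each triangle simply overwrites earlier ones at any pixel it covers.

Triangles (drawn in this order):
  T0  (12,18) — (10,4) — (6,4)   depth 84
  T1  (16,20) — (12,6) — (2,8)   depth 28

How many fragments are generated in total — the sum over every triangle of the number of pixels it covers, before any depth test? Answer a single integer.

T0:
  2·area = 56  (B↔C swapped to make it positive)
  edge (12, 18)→(6, 4): d=(-6,-14) top-left  bias=+0
  edge (6, 4)→(10, 4): d=(4,0) top-left  bias=+0
  edge (10, 4)→(12, 18): d=(2,14) right/bottom  bias=-1
    (3,2)@(7, 5): e=[8,4,44] → █
    (4,2)@(9, 5): e=[36,4,16] → █
    (5,2)@(11, 5): e=[64,4,-12] → ·
    (3,3)@(7, 7): e=[-4,12,48] → ·
    (4,3)@(9, 7): e=[24,12,20] → █
    (5,3)@(11, 7): e=[52,12,-8] → ·
    (4,4)@(9, 9): e=[12,20,24] → █
    (5,4)@(11, 9): e=[40,20,-4] → ·
    (4,5)@(9, 11): e=[0,28,28] → █  [on edge]
    (5,5)@(11, 11): e=[28,28,0] → ·  [on edge]
    (4,6)@(9, 13): e=[-12,36,32] → ·
    (5,6)@(11, 13): e=[16,36,4] → █
  covered (7 px):
    · · · · · · · ·
    · · · · · · · ·
    · · · █ █ · · ·
    · · · · █ · · ·
    · · · · █ · · ·
    · · · · █ · · ·
    · · · · · █ · ·
    · · · · · █ · ·
    · · · · · · · ·
    · · · · · · · ·
    · · · · · · · ·
T1:
  2·area = 148  (B↔C swapped to make it positive)
  edge (16, 20)→(2, 8): d=(-14,-12) top-left  bias=+0
  edge (2, 8)→(12, 6): d=(10,-2) top-left  bias=+0
  edge (12, 6)→(16, 20): d=(4,14) right/bottom  bias=-1
    (3,3)@(7, 7): e=[74,0,74] → █  [on edge]
    (4,3)@(9, 7): e=[98,4,46] → █
    (5,3)@(11, 7): e=[122,8,18] → █
    (6,3)@(13, 7): e=[146,12,-10] → ·
    (2,4)@(5, 9): e=[22,16,110] → █
    (6,4)@(13, 9): e=[118,32,-2] → ·
    (2,5)@(5, 11): e=[-6,36,118] → ·
    (3,5)@(7, 11): e=[18,40,90] → █
    (6,5)@(13, 11): e=[90,52,6] → █
    (7,5)@(15, 11): e=[114,56,-22] → ·
    (3,6)@(7, 13): e=[-10,60,98] → ·
    (4,6)@(9, 13): e=[14,64,70] → █
  covered (19 px):
    · · · · · · · ·
    · · · · · · · ·
    · · · · · · · ·
    · · · █ █ █ · ·
    · · █ █ █ █ · ·
    · · · █ █ █ █ ·
    · · · · █ █ █ ·
    · · · · · █ █ ·
    · · · · · · █ █
    · · · · · · · █
    · · · · · · · ·

Result: 26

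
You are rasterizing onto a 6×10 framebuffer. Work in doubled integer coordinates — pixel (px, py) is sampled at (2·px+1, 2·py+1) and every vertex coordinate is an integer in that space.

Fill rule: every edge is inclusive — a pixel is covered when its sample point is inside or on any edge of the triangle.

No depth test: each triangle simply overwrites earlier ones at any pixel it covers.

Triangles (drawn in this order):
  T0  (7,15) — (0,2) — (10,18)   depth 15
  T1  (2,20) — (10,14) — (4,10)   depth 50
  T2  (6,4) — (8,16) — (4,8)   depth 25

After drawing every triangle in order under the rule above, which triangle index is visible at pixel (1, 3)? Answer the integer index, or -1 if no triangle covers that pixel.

T0:
  2·area = 18
  edge (7, 15)→(0, 2): d=(-7,-13) inclusive
  edge (0, 2)→(10, 18): d=(10,16) inclusive
  edge (10, 18)→(7, 15): d=(-3,-3) inclusive
    (1,3)@(3, 7): e=[4,2,12] → #
    (2,3)@(5, 7): e=[30,-30,18] → ·
    (0,4)@(1, 9): e=[-36,54,0] → ·  [on edge]
    (1,4)@(3, 9): e=[-10,22,6] → ·
    (1,5)@(3, 11): e=[-24,42,0] → ·  [on edge]
    (2,5)@(5, 11): e=[2,10,6] → #
    (3,5)@(7, 11): e=[28,-22,12] → ·
    (2,6)@(5, 13): e=[-12,30,0] → ·  [on edge]
    (3,7)@(7, 15): e=[0,18,0] → #  [on edge]
    (4,7)@(9, 15): e=[26,-14,6] → ·
    (3,8)@(7, 17): e=[-14,38,-6] → ·
    (4,8)@(9, 17): e=[12,6,0] → #  [on edge]
    (5,9)@(11, 19): e=[24,-6,0] → ·  [on edge]
  covered (4 px):
    · · · · · ·
    · · · · · ·
    · · · · · ·
    · # · · · ·
    · · · · · ·
    · · # · · ·
    · · · · · ·
    · · · # · ·
    · · · · # ·
    · · · · · ·
T1:
  2·area = 68  (B↔C swapped to make it positive)
  edge (2, 20)→(4, 10): d=(2,-10) inclusive
  edge (4, 10)→(10, 14): d=(6,4) inclusive
  edge (10, 14)→(2, 20): d=(-8,6) inclusive
    (2,2)@(5, 5): e=[0,-34,102] → ·  [on edge]
    (2,5)@(5, 11): e=[12,2,54] → #
    (3,5)@(7, 11): e=[32,-6,42] → ·
    (2,6)@(5, 13): e=[16,14,38] → #
    (3,6)@(7, 13): e=[36,6,26] → #
    (4,6)@(9, 13): e=[56,-2,14] → ·
    (1,7)@(3, 15): e=[0,34,34] → #  [on edge]
    (4,7)@(9, 15): e=[60,10,-2] → ·
    (1,8)@(3, 17): e=[4,46,18] → #
    (3,8)@(7, 17): e=[44,30,-6] → ·
    (1,9)@(3, 19): e=[8,58,2] → #
    (2,9)@(5, 19): e=[28,50,-10] → ·
  covered (9 px):
    · · · · · ·
    · · · · · ·
    · · · · · ·
    · · · · · ·
    · · · · · ·
    · · # · · ·
    · · # # · ·
    · # # # · ·
    · # # · · ·
    · # · · · ·
T2:
  2·area = 32
  edge (6, 4)→(8, 16): d=(2,12) inclusive
  edge (8, 16)→(4, 8): d=(-4,-8) inclusive
  edge (4, 8)→(6, 4): d=(2,-4) inclusive
    (2,3)@(5, 7): e=[18,12,2] → #
    (3,3)@(7, 7): e=[-6,28,10] → ·
    (2,4)@(5, 9): e=[22,4,6] → #
    (3,4)@(7, 9): e=[-2,20,14] → ·
    (2,5)@(5, 11): e=[26,-4,10] → ·
    (3,5)@(7, 11): e=[2,12,18] → #
    (4,5)@(9, 11): e=[-22,28,26] → ·
    (3,6)@(7, 13): e=[6,4,22] → #
    (4,6)@(9, 13): e=[-18,20,30] → ·
    (3,7)@(7, 15): e=[10,-4,26] → ·
  covered (4 px):
    · · · · · ·
    · · · · · ·
    · · · · · ·
    · · # · · ·
    · · # · · ·
    · · · # · ·
    · · · # · ·
    · · · · · ·
    · · · · · ·
    · · · · · ·

Z-buffer (winner per pixel, '.' = empty):
  . . . . . .
  . . . . . .
  . . . . . .
  . 0 2 . . .
  . . 2 . . .
  . . 1 2 . .
  . . 1 2 . .
  . 1 1 1 . .
  . 1 1 . 0 .
  . 1 . . . .

Result: 0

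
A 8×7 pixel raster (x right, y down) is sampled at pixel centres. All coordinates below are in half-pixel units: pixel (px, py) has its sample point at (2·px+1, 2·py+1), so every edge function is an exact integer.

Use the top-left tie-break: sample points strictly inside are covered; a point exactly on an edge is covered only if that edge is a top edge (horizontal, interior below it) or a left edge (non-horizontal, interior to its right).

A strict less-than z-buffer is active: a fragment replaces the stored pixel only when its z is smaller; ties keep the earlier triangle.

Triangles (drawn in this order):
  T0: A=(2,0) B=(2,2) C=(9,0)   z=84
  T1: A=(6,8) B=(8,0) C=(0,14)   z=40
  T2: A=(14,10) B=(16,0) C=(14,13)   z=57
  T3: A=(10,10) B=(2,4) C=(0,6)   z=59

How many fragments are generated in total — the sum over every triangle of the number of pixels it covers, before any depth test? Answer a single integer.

T0:
  2·area = 14  (B↔C swapped to make it positive)
  edge (2, 0)→(9, 0): d=(7,0) top-left  bias=+0
  edge (9, 0)→(2, 2): d=(-7,2) right/bottom  bias=-1
  edge (2, 2)→(2, 0): d=(0,-2) top-left  bias=+0
    (1,0)@(3, 1): e=[7,5,2] → X
    (2,0)@(5, 1): e=[7,1,6] → X
    (3,0)@(7, 1): e=[7,-3,10] → .
    (1,1)@(3, 3): e=[21,-9,2] → .
    (2,1)@(5, 3): e=[21,-13,6] → .
  covered (2 px):
    . X X . . . . .
    . . . . . . . .
    . . . . . . . .
    . . . . . . . .
    . . . . . . . .
    . . . . . . . .
    . . . . . . . .
T1:
  2·area = 36  (B↔C swapped to make it positive)
  edge (6, 8)→(0, 14): d=(-6,6) right/bottom  bias=-1
  edge (0, 14)→(8, 0): d=(8,-14) top-left  bias=+0
  edge (8, 0)→(6, 8): d=(-2,8) right/bottom  bias=-1
    (6,0)@(13, 1): e=[0,78,-42] → .  [on edge]
    (3,1)@(7, 3): e=[24,10,2] → X
    (4,1)@(9, 3): e=[12,38,-14] → .
    (5,1)@(11, 3): e=[0,66,-30] → .  [on edge]
    (3,2)@(7, 5): e=[12,26,-2] → .
    (4,2)@(9, 5): e=[0,54,-18] → .  [on edge]
    (2,3)@(5, 7): e=[12,14,10] → X
    (3,3)@(7, 7): e=[0,42,-6] → .  [on edge]
    (1,4)@(3, 9): e=[12,2,22] → X
    (2,4)@(5, 9): e=[0,30,6] → .  [on edge]
    (1,5)@(3, 11): e=[0,18,18] → .  [on edge]
    (0,6)@(1, 13): e=[0,6,30] → .  [on edge]
  covered (3 px):
    . . . . . . . .
    . . . X . . . .
    . . . . . . . .
    . . X . . . . .
    . X . . . . . .
    . . . . . . . .
    . . . . . . . .
T2:
  2·area = 6
  edge (14, 10)→(16, 0): d=(2,-10) top-left  bias=+0
  edge (16, 0)→(14, 13): d=(-2,13) right/bottom  bias=-1
  edge (14, 13)→(14, 10): d=(0,-3) top-left  bias=+0
    (7,2)@(15, 5): e=[0,3,3] → X  [on edge]
    (7,3)@(15, 7): e=[4,-1,3] → .
  covered (1 px):
    . . . . . . . .
    . . . . . . . .
    . . . . . . . X
    . . . . . . . .
    . . . . . . . .
    . . . . . . . .
    . . . . . . . .
T3:
  2·area = 28  (B↔C swapped to make it positive)
  edge (10, 10)→(0, 6): d=(-10,-4) top-left  bias=+0
  edge (0, 6)→(2, 4): d=(2,-2) top-left  bias=+0
  edge (2, 4)→(10, 10): d=(8,6) right/bottom  bias=-1
    (2,0)@(5, 1): e=[70,0,-42] → .  [on edge]
    (1,1)@(3, 3): e=[42,0,-14] → .  [on edge]
    (0,2)@(1, 5): e=[14,0,14] → X  [on edge]
    (1,2)@(3, 5): e=[22,4,2] → X
    (2,2)@(5, 5): e=[30,8,-10] → .
    (0,3)@(1, 7): e=[-6,4,30] → .
    (1,3)@(3, 7): e=[2,8,18] → X
    (2,3)@(5, 7): e=[10,12,6] → X
    (3,3)@(7, 7): e=[18,16,-6] → .
    (1,4)@(3, 9): e=[-18,12,34] → .
    (2,4)@(5, 9): e=[-10,16,22] → .
  covered (4 px):
    . . . . . . . .
    . . . . . . . .
    X X . . . . . .
    . X X . . . . .
    . . . . . . . .
    . . . . . . . .
    . . . . . . . .

Final: 10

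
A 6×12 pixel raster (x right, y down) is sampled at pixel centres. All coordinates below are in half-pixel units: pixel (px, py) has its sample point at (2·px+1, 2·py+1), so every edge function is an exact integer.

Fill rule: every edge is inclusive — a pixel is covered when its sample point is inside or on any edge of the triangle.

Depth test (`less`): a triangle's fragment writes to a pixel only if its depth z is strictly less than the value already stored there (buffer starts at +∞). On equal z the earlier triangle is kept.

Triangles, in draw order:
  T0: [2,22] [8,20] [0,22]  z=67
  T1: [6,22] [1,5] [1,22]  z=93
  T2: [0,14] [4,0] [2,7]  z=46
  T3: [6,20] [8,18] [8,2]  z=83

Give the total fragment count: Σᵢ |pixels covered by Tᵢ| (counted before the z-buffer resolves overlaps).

T0:
  2·area = 4  (B↔C swapped to make it positive)
  edge (2, 22)→(0, 22): d=(-2,0) inclusive
  edge (0, 22)→(8, 20): d=(8,-2) inclusive
  edge (8, 20)→(2, 22): d=(-6,2) inclusive
    (5,9)@(11, 19): e=[6,-2,0] → ·  [on edge]
    (2,10)@(5, 21): e=[2,2,0] → #  [on edge]
    (3,10)@(7, 21): e=[2,6,-4] → ·
    (2,11)@(5, 23): e=[-2,18,-12] → ·
  covered (1 px):
    · · · · · ·
    · · · · · ·
    · · · · · ·
    · · · · · ·
    · · · · · ·
    · · · · · ·
    · · · · · ·
    · · · · · ·
    · · · · · ·
    · · · · · ·
    · · # · · ·
    · · · · · ·
T1:
  2·area = 85  (B↔C swapped to make it positive)
  edge (6, 22)→(1, 22): d=(-5,0) inclusive
  edge (1, 22)→(1, 5): d=(0,-17) inclusive
  edge (1, 5)→(6, 22): d=(5,17) inclusive
    (0,0)@(1, 1): e=[105,0,-20] → ·  [on edge]
    (0,1)@(1, 3): e=[95,0,-10] → ·  [on edge]
    (0,2)@(1, 5): e=[85,0,0] → #  [on edge]
    (1,2)@(3, 5): e=[85,34,-34] → ·
    (0,3)@(1, 7): e=[75,0,10] → #  [on edge]
    (1,3)@(3, 7): e=[75,34,-24] → ·
    (0,4)@(1, 9): e=[65,0,20] → #  [on edge]
    (1,4)@(3, 9): e=[65,34,-14] → ·
    (0,5)@(1, 11): e=[55,0,30] → #  [on edge]
    (1,5)@(3, 11): e=[55,34,-4] → ·
    (0,6)@(1, 13): e=[45,0,40] → #  [on edge]
    (1,6)@(3, 13): e=[45,34,6] → #
    (0,7)@(1, 15): e=[35,0,50] → #  [on edge]
    (0,8)@(1, 17): e=[25,0,60] → #  [on edge]
    (0,9)@(1, 19): e=[15,0,70] → #  [on edge]
    (0,10)@(1, 21): e=[5,0,80] → #  [on edge]
    (0,11)@(1, 23): e=[-5,0,90] → ·  [on edge]
  covered (16 px):
    · · · · · ·
    · · · · · ·
    # · · · · ·
    # · · · · ·
    # · · · · ·
    # · · · · ·
    # # · · · ·
    # # · · · ·
    # # · · · ·
    # # # · · ·
    # # # · · ·
    · · · · · ·
T2:
  degenerate (2·area = 0) — covers nothing
T3:
  2·area = 32  (B↔C swapped to make it positive)
  edge (6, 20)→(8, 2): d=(2,-18) inclusive
  edge (8, 2)→(8, 18): d=(0,16) inclusive
  edge (8, 18)→(6, 20): d=(-2,2) inclusive
    (3,5)@(7, 11): e=[0,16,16] → #  [on edge]
    (4,5)@(9, 11): e=[36,-16,12] → ·
    (3,6)@(7, 13): e=[4,16,12] → #
    (4,6)@(9, 13): e=[40,-16,8] → ·
    (3,7)@(7, 15): e=[8,16,8] → #
    (4,7)@(9, 15): e=[44,-16,4] → ·
    (5,7)@(11, 15): e=[80,-48,0] → ·  [on edge]
    (3,8)@(7, 17): e=[12,16,4] → #
    (4,8)@(9, 17): e=[48,-16,0] → ·  [on edge]
    (3,9)@(7, 19): e=[16,16,0] → #  [on edge]
    (4,9)@(9, 19): e=[52,-16,-4] → ·
    (2,10)@(5, 21): e=[-16,48,0] → ·  [on edge]
    (1,11)@(3, 23): e=[-48,80,0] → ·  [on edge]
  covered (5 px):
    · · · · · ·
    · · · · · ·
    · · · · · ·
    · · · · · ·
    · · · · · ·
    · · · # · ·
    · · · # · ·
    · · · # · ·
    · · · # · ·
    · · · # · ·
    · · · · · ·
    · · · · · ·

Answer: 22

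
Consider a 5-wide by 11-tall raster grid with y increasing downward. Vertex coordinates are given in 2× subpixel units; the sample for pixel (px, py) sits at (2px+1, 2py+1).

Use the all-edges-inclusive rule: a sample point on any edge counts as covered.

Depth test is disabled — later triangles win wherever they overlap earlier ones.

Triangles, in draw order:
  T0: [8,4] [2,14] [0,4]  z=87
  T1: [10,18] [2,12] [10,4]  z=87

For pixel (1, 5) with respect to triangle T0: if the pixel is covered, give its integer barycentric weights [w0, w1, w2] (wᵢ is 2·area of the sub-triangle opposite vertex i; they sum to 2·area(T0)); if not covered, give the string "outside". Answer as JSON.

T0:
  2·area = 80
  edge (8, 4)→(2, 14): d=(-6,10) inclusive
  edge (2, 14)→(0, 4): d=(-2,-10) inclusive
  edge (0, 4)→(8, 4): d=(8,0) inclusive
    (0,2)@(1, 5): e=[64,8,8] → █
    (1,2)@(3, 5): e=[44,28,8] → █
    (2,2)@(5, 5): e=[24,48,8] → █
    (3,2)@(7, 5): e=[4,68,8] → █
    (4,2)@(9, 5): e=[-16,88,8] → ·
    (0,3)@(1, 7): e=[52,4,24] → █
    (3,3)@(7, 7): e=[-8,64,24] → ·
    (0,4)@(1, 9): e=[40,0,40] → █  [on edge]
    (2,4)@(5, 9): e=[0,40,40] → █  [on edge]
    (3,4)@(7, 9): e=[-20,60,40] → ·
    (0,5)@(1, 11): e=[28,-4,56] → ·
    (1,5)@(3, 11): e=[8,16,56] → █
    (1,9)@(3, 19): e=[-40,0,120] → ·  [on edge]
  covered (11 px):
    · · · · ·
    · · · · ·
    █ █ █ █ ·
    █ █ █ · ·
    █ █ █ · ·
    · █ · · ·
    · · · · ·
    · · · · ·
    · · · · ·
    · · · · ·
    · · · · ·
T1:
  2·area = 112
  edge (10, 18)→(2, 12): d=(-8,-6) inclusive
  edge (2, 12)→(10, 4): d=(8,-8) inclusive
  edge (10, 4)→(10, 18): d=(0,14) inclusive
    (4,2)@(9, 5): e=[98,0,14] → █  [on edge]
    (3,3)@(7, 7): e=[70,0,42] → █  [on edge]
    (2,4)@(5, 9): e=[42,0,70] → █  [on edge]
    (1,5)@(3, 11): e=[14,0,98] → █  [on edge]
    (0,6)@(1, 13): e=[-14,0,126] → ·  [on edge]
    (1,6)@(3, 13): e=[-2,16,98] → ·
    (2,6)@(5, 13): e=[10,32,70] → █
    (2,7)@(5, 15): e=[-6,48,70] → ·
    (3,7)@(7, 15): e=[6,64,42] → █
    (3,8)@(7, 17): e=[-10,80,42] → ·
    (4,8)@(9, 17): e=[2,96,14] → █
    (4,9)@(9, 19): e=[-14,112,14] → ·
  covered (16 px):
    · · · · ·
    · · · · ·
    · · · · █
    · · · █ █
    · · █ █ █
    · █ █ █ █
    · · █ █ █
    · · · █ █
    · · · · █
    · · · · ·
    · · · · ·

Result: [16,56,8]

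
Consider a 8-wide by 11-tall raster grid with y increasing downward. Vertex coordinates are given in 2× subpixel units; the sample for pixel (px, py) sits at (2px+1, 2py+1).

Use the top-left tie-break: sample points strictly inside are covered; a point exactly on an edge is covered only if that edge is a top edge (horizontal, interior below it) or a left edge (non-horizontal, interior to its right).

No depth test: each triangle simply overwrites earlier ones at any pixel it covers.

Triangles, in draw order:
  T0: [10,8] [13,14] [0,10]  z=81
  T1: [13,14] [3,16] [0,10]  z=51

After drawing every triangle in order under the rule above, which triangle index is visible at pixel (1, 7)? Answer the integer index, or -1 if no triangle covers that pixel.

T0:
  2·area = 66
  edge (10, 8)→(13, 14): d=(3,6) right/bottom  bias=-1
  edge (13, 14)→(0, 10): d=(-13,-4) top-left  bias=+0
  edge (0, 10)→(10, 8): d=(10,-2) top-left  bias=+0
    (7,3)@(15, 7): e=[-33,99,0] → ·  [on edge]
    (2,4)@(5, 9): e=[33,33,0] → █  [on edge]
    (3,4)@(7, 9): e=[21,41,4] → █
    (4,4)@(9, 9): e=[9,49,8] → █
    (5,4)@(11, 9): e=[-3,57,12] → ·
    (2,5)@(5, 11): e=[39,7,20] → █
    (5,5)@(11, 11): e=[3,31,32] → █
    (6,5)@(13, 11): e=[-9,39,36] → ·
    (2,6)@(5, 13): e=[45,-19,40] → ·
    (3,6)@(7, 13): e=[33,-11,44] → ·
    (4,6)@(9, 13): e=[21,-3,48] → ·
    (5,6)@(11, 13): e=[9,5,52] → █
  covered (8 px):
    · · · · · · · ·
    · · · · · · · ·
    · · · · · · · ·
    · · · · · · · ·
    · · █ █ █ · · ·
    · · █ █ █ █ · ·
    · · · · · █ · ·
    · · · · · · · ·
    · · · · · · · ·
    · · · · · · · ·
    · · · · · · · ·
T1:
  2·area = 66
  edge (13, 14)→(3, 16): d=(-10,2) right/bottom  bias=-1
  edge (3, 16)→(0, 10): d=(-3,-6) top-left  bias=+0
  edge (0, 10)→(13, 14): d=(13,4) right/bottom  bias=-1
    (0,5)@(1, 11): e=[54,3,9] → █
    (1,5)@(3, 11): e=[50,15,1] → █
    (2,5)@(5, 11): e=[46,27,-7] → ·
    (0,6)@(1, 13): e=[34,-3,35] → ·
    (1,6)@(3, 13): e=[30,9,27] → █
    (2,6)@(5, 13): e=[26,21,19] → █
    (3,6)@(7, 13): e=[22,33,11] → █
    (4,6)@(9, 13): e=[18,45,3] → █
    (5,6)@(11, 13): e=[14,57,-5] → ·
    (1,7)@(3, 15): e=[10,3,53] → █
    (4,7)@(9, 15): e=[-2,39,29] → ·
    (1,8)@(3, 17): e=[-10,-3,79] → ·
  covered (9 px):
    · · · · · · · ·
    · · · · · · · ·
    · · · · · · · ·
    · · · · · · · ·
    · · · · · · · ·
    █ █ · · · · · ·
    · █ █ █ █ · · ·
    · █ █ █ · · · ·
    · · · · · · · ·
    · · · · · · · ·
    · · · · · · · ·

Z-buffer (winner per pixel, '.' = empty):
  . . . . . . . .
  . . . . . . . .
  . . . . . . . .
  . . . . . . . .
  . . 0 0 0 . . .
  1 1 0 0 0 0 . .
  . 1 1 1 1 0 . .
  . 1 1 1 . . . .
  . . . . . . . .
  . . . . . . . .
  . . . . . . . .

Final: 1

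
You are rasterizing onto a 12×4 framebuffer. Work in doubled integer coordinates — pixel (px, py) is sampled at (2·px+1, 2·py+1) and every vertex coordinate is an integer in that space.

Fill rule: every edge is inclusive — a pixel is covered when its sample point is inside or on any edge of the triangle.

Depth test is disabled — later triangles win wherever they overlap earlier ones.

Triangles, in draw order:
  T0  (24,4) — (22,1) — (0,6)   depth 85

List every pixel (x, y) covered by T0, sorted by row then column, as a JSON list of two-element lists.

T0:
  2·area = 76  (B↔C swapped to make it positive)
  edge (24, 4)→(0, 6): d=(-24,2) inclusive
  edge (0, 6)→(22, 1): d=(22,-5) inclusive
  edge (22, 1)→(24, 4): d=(2,3) inclusive
    (7,1)@(15, 3): e=[42,9,25] → #
    (8,1)@(17, 3): e=[38,19,19] → #
    (9,1)@(19, 3): e=[34,29,13] → #
    (10,1)@(21, 3): e=[30,39,7] → #
    (11,1)@(23, 3): e=[26,49,1] → #
    (2,2)@(5, 5): e=[14,3,59] → #
    (3,2)@(7, 5): e=[10,13,53] → #
    (4,2)@(9, 5): e=[6,23,47] → #
    (5,2)@(11, 5): e=[2,33,41] → #
    (6,2)@(13, 5): e=[-2,43,35] → ·
    (7,2)@(15, 5): e=[-6,53,29] → ·
    (8,2)@(17, 5): e=[-10,63,23] → ·
  covered (9 px):
    · · · · · · · · · · · ·
    · · · · · · · # # # # #
    · · # # # # · · · · · ·
    · · · · · · · · · · · ·

Answer: [[7,1],[8,1],[9,1],[10,1],[11,1],[2,2],[3,2],[4,2],[5,2]]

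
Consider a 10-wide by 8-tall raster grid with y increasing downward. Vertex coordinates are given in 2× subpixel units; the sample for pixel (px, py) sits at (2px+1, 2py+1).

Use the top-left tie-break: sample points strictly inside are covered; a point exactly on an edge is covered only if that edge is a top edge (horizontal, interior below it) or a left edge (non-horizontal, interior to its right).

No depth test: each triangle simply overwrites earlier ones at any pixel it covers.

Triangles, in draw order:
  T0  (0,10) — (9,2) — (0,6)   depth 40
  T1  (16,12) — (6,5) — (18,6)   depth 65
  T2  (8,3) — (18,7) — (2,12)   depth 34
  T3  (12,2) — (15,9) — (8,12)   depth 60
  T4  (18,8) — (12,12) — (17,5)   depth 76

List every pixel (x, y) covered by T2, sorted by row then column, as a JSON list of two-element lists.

T0:
  2·area = 36  (B↔C swapped to make it positive)
  edge (0, 10)→(0, 6): d=(0,-4) top-left  bias=+0
  edge (0, 6)→(9, 2): d=(9,-4) top-left  bias=+0
  edge (9, 2)→(0, 10): d=(-9,8) right/bottom  bias=-1
    (3,1)@(7, 3): e=[28,1,7] → █
    (4,1)@(9, 3): e=[36,9,-9] → ·
    (1,2)@(3, 5): e=[12,3,21] → █
    (2,2)@(5, 5): e=[20,11,5] → █
    (3,2)@(7, 5): e=[28,19,-11] → ·
    (0,3)@(1, 7): e=[4,13,19] → █
    (2,3)@(5, 7): e=[20,29,-13] → ·
    (0,4)@(1, 9): e=[4,31,1] → █
    (1,4)@(3, 9): e=[12,39,-15] → ·
    (0,5)@(1, 11): e=[4,49,-17] → ·
  covered (6 px):
    · · · · · · · · · ·
    · · · █ · · · · · ·
    · █ █ · · · · · · ·
    █ █ · · · · · · · ·
    █ · · · · · · · · ·
    · · · · · · · · · ·
    · · · · · · · · · ·
    · · · · · · · · · ·
T1:
  2·area = 74
  edge (16, 12)→(6, 5): d=(-10,-7) top-left  bias=+0
  edge (6, 5)→(18, 6): d=(12,1) right/bottom  bias=-1
  edge (18, 6)→(16, 12): d=(-2,6) right/bottom  bias=-1
    (9,1)@(19, 3): e=[111,-37,0] → ·  [on edge]
    (4,3)@(9, 7): e=[1,21,52] → █
    (5,3)@(11, 7): e=[15,19,40] → █
    (6,3)@(13, 7): e=[29,17,28] → █
    (7,3)@(15, 7): e=[43,15,16] → █
    (8,3)@(17, 7): e=[57,13,4] → █
    (9,3)@(19, 7): e=[71,11,-8] → ·
    (4,4)@(9, 9): e=[-19,45,48] → ·
    (5,4)@(11, 9): e=[-5,43,36] → ·
    (6,4)@(13, 9): e=[9,41,24] → █
    (8,4)@(17, 9): e=[37,37,0] → ·  [on edge]
    (6,5)@(13, 11): e=[-11,65,20] → ·
    (7,7)@(15, 15): e=[-37,111,0] → ·  [on edge]
  covered (8 px):
    · · · · · · · · · ·
    · · · · · · · · · ·
    · · · · · · · · · ·
    · · · · █ █ █ █ █ ·
    · · · · · · █ █ · ·
    · · · · · · · █ · ·
    · · · · · · · · · ·
    · · · · · · · · · ·
T2:
  2·area = 114
  edge (8, 3)→(18, 7): d=(10,4) right/bottom  bias=-1
  edge (18, 7)→(2, 12): d=(-16,5) right/bottom  bias=-1
  edge (2, 12)→(8, 3): d=(6,-9) top-left  bias=+0
    (1,0)@(3, 1): e=[0,171,-57] → ·  [on edge]
    (3,2)@(7, 5): e=[24,87,3] → █
    (4,2)@(9, 5): e=[16,77,21] → █
    (5,2)@(11, 5): e=[8,67,39] → █
    (6,2)@(13, 5): e=[0,57,57] → ·  [on edge]
    (3,3)@(7, 7): e=[44,55,15] → █
    (6,3)@(13, 7): e=[20,25,69] → █
    (7,3)@(15, 7): e=[12,15,87] → █
    (8,3)@(17, 7): e=[4,5,105] → █
    (9,3)@(19, 7): e=[-4,-5,123] → ·
    (2,4)@(5, 9): e=[72,33,9] → █
    (6,4)@(13, 9): e=[40,-7,81] → ·
  covered (15 px):
    · · · · · · · · · ·
    · · · · · · · · · ·
    · · · █ █ █ · · · ·
    · · · █ █ █ █ █ █ ·
    · · █ █ █ █ · · · ·
    · █ █ · · · · · · ·
    · · · · · · · · · ·
    · · · · · · · · · ·
T3:
  2·area = 58
  edge (12, 2)→(15, 9): d=(3,7) right/bottom  bias=-1
  edge (15, 9)→(8, 12): d=(-7,3) right/bottom  bias=-1
  edge (8, 12)→(12, 2): d=(4,-10) top-left  bias=+0
    (5,2)@(11, 5): e=[16,40,2] → █
    (6,2)@(13, 5): e=[2,34,22] → █
    (7,2)@(15, 5): e=[-12,28,42] → ·
    (5,3)@(11, 7): e=[22,26,10] → █
    (7,3)@(15, 7): e=[-6,14,50] → ·
    (5,4)@(11, 9): e=[28,12,18] → █
    (7,4)@(15, 9): e=[0,0,58] → ·  [on edge]
    (4,5)@(9, 11): e=[48,4,6] → █
    (5,5)@(11, 11): e=[34,-2,26] → ·
    (6,5)@(13, 11): e=[20,-8,46] → ·
    (4,6)@(9, 13): e=[54,-10,14] → ·
    (0,7)@(1, 15): e=[116,0,-58] → ·  [on edge]
  covered (7 px):
    · · · · · · · · · ·
    · · · · · · · · · ·
    · · · · · █ █ · · ·
    · · · · · █ █ · · ·
    · · · · · █ █ · · ·
    · · · · █ · · · · ·
    · · · · · · · · · ·
    · · · · · · · · · ·
T4:
  2·area = 22
  edge (18, 8)→(12, 12): d=(-6,4) right/bottom  bias=-1
  edge (12, 12)→(17, 5): d=(5,-7) top-left  bias=+0
  edge (17, 5)→(18, 8): d=(1,3) right/bottom  bias=-1
    (8,2)@(17, 5): e=[22,0,0] → ·  [on edge]
    (8,3)@(17, 7): e=[10,10,2] → █
    (9,3)@(19, 7): e=[2,24,-4] → ·
    (7,4)@(15, 9): e=[6,6,10] → █
    (8,4)@(17, 9): e=[-2,20,4] → ·
    (6,5)@(13, 11): e=[2,2,18] → █
    (7,5)@(15, 11): e=[-6,16,12] → ·
    (9,5)@(19, 11): e=[-22,44,0] → ·  [on edge]
    (6,6)@(13, 13): e=[-10,12,20] → ·
  covered (3 px):
    · · · · · · · · · ·
    · · · · · · · · · ·
    · · · · · · · · · ·
    · · · · · · · · █ ·
    · · · · · · · █ · ·
    · · · · · · █ · · ·
    · · · · · · · · · ·
    · · · · · · · · · ·

Result: [[3,2],[4,2],[5,2],[3,3],[4,3],[5,3],[6,3],[7,3],[8,3],[2,4],[3,4],[4,4],[5,4],[1,5],[2,5]]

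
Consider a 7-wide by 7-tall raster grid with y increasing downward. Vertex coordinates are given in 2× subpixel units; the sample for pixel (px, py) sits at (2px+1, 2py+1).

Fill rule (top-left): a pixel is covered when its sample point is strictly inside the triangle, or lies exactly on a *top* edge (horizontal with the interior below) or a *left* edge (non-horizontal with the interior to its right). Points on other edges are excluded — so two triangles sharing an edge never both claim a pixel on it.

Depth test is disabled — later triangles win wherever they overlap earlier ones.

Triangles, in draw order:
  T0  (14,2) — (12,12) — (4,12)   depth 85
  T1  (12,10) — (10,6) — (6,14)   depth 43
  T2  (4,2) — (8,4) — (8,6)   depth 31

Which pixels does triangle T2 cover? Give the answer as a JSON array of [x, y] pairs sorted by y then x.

T0:
  2·area = 80
  edge (14, 2)→(12, 12): d=(-2,10) right/bottom  bias=-1
  edge (12, 12)→(4, 12): d=(-8,0) right/bottom  bias=-1
  edge (4, 12)→(14, 2): d=(10,-10) top-left  bias=+0
    (6,1)@(13, 3): e=[8,72,0] → █  [on edge]
    (5,2)@(11, 5): e=[24,56,0] → █  [on edge]
    (4,3)@(9, 7): e=[40,40,0] → █  [on edge]
    (6,3)@(13, 7): e=[0,40,40] → ·  [on edge]
    (3,4)@(7, 9): e=[56,24,0] → █  [on edge]
    (6,4)@(13, 9): e=[-4,24,60] → ·
    (2,5)@(5, 11): e=[72,8,0] → █  [on edge]
    (6,5)@(13, 11): e=[-8,8,80] → ·
    (1,6)@(3, 13): e=[88,-8,0] → ·  [on edge]
    (2,6)@(5, 13): e=[68,-8,20] → ·
    (3,6)@(7, 13): e=[48,-8,40] → ·
    (4,6)@(9, 13): e=[28,-8,60] → ·
  covered (12 px):
    · · · · · · ·
    · · · · · · █
    · · · · · █ █
    · · · · █ █ ·
    · · · █ █ █ ·
    · · █ █ █ █ ·
    · · · · · · ·
T1:
  2·area = 32  (B↔C swapped to make it positive)
  edge (12, 10)→(6, 14): d=(-6,4) right/bottom  bias=-1
  edge (6, 14)→(10, 6): d=(4,-8) top-left  bias=+0
  edge (10, 6)→(12, 10): d=(2,4) right/bottom  bias=-1
    (4,4)@(9, 9): e=[18,4,10] → █
    (5,4)@(11, 9): e=[10,20,2] → █
    (6,4)@(13, 9): e=[2,36,-6] → ·
    (4,5)@(9, 11): e=[6,12,14] → █
    (5,5)@(11, 11): e=[-2,28,6] → ·
    (3,6)@(7, 13): e=[2,4,26] → █
    (4,6)@(9, 13): e=[-6,20,18] → ·
  covered (4 px):
    · · · · · · ·
    · · · · · · ·
    · · · · · · ·
    · · · · · · ·
    · · · · █ █ ·
    · · · · █ · ·
    · · · █ · · ·
T2:
  2·area = 8
  edge (4, 2)→(8, 4): d=(4,2) right/bottom  bias=-1
  edge (8, 4)→(8, 6): d=(0,2) right/bottom  bias=-1
  edge (8, 6)→(4, 2): d=(-4,-4) top-left  bias=+0
    (1,0)@(3, 1): e=[-2,10,0] → ·  [on edge]
    (2,1)@(5, 3): e=[2,6,0] → █  [on edge]
    (3,1)@(7, 3): e=[-2,2,8] → ·
    (2,2)@(5, 5): e=[10,6,-8] → ·
    (3,2)@(7, 5): e=[6,2,0] → █  [on edge]
    (4,2)@(9, 5): e=[2,-2,8] → ·
    (3,3)@(7, 7): e=[14,2,-8] → ·
    (4,3)@(9, 7): e=[10,-2,0] → ·  [on edge]
    (5,4)@(11, 9): e=[14,-6,0] → ·  [on edge]
    (6,5)@(13, 11): e=[18,-10,0] → ·  [on edge]
  covered (2 px):
    · · · · · · ·
    · · █ · · · ·
    · · · █ · · ·
    · · · · · · ·
    · · · · · · ·
    · · · · · · ·
    · · · · · · ·

Answer: [[2,1],[3,2]]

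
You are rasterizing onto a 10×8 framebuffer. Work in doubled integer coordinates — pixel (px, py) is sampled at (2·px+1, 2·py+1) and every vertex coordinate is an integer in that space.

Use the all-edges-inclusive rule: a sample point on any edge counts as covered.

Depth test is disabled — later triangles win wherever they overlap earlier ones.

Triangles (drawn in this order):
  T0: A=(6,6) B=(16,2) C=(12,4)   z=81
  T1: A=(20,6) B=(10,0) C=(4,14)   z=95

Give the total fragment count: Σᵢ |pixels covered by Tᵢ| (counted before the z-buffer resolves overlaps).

T0:
  2·area = 4
  edge (6, 6)→(16, 2): d=(10,-4) inclusive
  edge (16, 2)→(12, 4): d=(-4,2) inclusive
  edge (12, 4)→(6, 6): d=(-6,2) inclusive
    (7,1)@(15, 3): e=[6,-2,0] → ·  [on edge]
    (4,2)@(9, 5): e=[2,2,0] → #  [on edge]
    (5,2)@(11, 5): e=[10,-2,-4] → ·
    (1,3)@(3, 7): e=[-2,6,0] → ·  [on edge]
    (4,3)@(9, 7): e=[22,-6,-12] → ·
  covered (1 px):
    · · · · · · · · · ·
    · · · · · · · · · ·
    · · · · # · · · · ·
    · · · · · · · · · ·
    · · · · · · · · · ·
    · · · · · · · · · ·
    · · · · · · · · · ·
    · · · · · · · · · ·
T1:
  2·area = 176  (B↔C swapped to make it positive)
  edge (20, 6)→(4, 14): d=(-16,8) inclusive
  edge (4, 14)→(10, 0): d=(6,-14) inclusive
  edge (10, 0)→(20, 6): d=(10,6) inclusive
    (5,0)@(11, 1): e=[152,20,4] → #
    (6,0)@(13, 1): e=[136,48,-8] → ·
    (4,1)@(9, 3): e=[136,4,36] → #
    (6,1)@(13, 3): e=[104,60,12] → #
    (7,1)@(15, 3): e=[88,88,0] → #  [on edge]
    (8,1)@(17, 3): e=[72,116,-12] → ·
    (4,2)@(9, 5): e=[104,16,56] → #
    (8,2)@(17, 5): e=[40,128,8] → #
    (9,2)@(19, 5): e=[24,156,-4] → ·
    (3,3)@(7, 7): e=[88,0,88] → #  [on edge]
    (9,3)@(19, 7): e=[-8,168,16] → ·
    (3,4)@(7, 9): e=[56,12,108] → #
  covered (23 px):
    · · · · · # · · · ·
    · · · · # # # # · ·
    · · · · # # # # # ·
    · · · # # # # # # ·
    · · · # # # # · · ·
    · · · # # · · · · ·
    · · # · · · · · · ·
    · · · · · · · · · ·

Answer: 24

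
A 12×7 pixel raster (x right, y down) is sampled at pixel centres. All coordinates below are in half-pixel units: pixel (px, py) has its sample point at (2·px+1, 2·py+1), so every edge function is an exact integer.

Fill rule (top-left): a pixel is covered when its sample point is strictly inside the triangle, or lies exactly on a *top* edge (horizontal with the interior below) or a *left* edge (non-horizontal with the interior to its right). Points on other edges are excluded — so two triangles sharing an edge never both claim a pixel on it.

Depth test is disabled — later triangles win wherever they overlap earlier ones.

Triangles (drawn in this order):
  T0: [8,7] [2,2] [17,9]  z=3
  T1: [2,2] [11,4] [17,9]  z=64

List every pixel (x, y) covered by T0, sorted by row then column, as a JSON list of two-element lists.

T0:
  2·area = 33
  edge (8, 7)→(2, 2): d=(-6,-5) top-left  bias=+0
  edge (2, 2)→(17, 9): d=(15,7) right/bottom  bias=-1
  edge (17, 9)→(8, 7): d=(-9,-2) top-left  bias=+0
    (3,2)@(7, 5): e=[7,10,16] → X
    (4,2)@(9, 5): e=[17,-4,20] → .
    (3,3)@(7, 7): e=[-5,40,-2] → .
    (4,3)@(9, 7): e=[5,26,2] → X
    (5,3)@(11, 7): e=[15,12,6] → X
    (6,3)@(13, 7): e=[25,-2,10] → .
    (4,4)@(9, 9): e=[-7,56,-16] → .
    (5,4)@(11, 9): e=[3,42,-12] → .
    (8,4)@(17, 9): e=[33,0,0] → .  [on edge]
  covered (3 px):
    . . . . . . . . . . . .
    . . . . . . . . . . . .
    . . . X . . . . . . . .
    . . . . X X . . . . . .
    . . . . . . . . . . . .
    . . . . . . . . . . . .
    . . . . . . . . . . . .
T1:
  2·area = 33
  edge (2, 2)→(11, 4): d=(9,2) right/bottom  bias=-1
  edge (11, 4)→(17, 9): d=(6,5) right/bottom  bias=-1
  edge (17, 9)→(2, 2): d=(-15,-7) top-left  bias=+0
    (2,1)@(5, 3): e=[3,24,6] → X
    (3,1)@(7, 3): e=[-1,14,20] → .
    (2,2)@(5, 5): e=[21,36,-24] → .
    (4,2)@(9, 5): e=[13,16,4] → X
    (5,2)@(11, 5): e=[9,6,18] → X
    (6,2)@(13, 5): e=[5,-4,32] → .
    (4,3)@(9, 7): e=[31,28,-26] → .
    (5,3)@(11, 7): e=[27,18,-12] → .
    (6,3)@(13, 7): e=[23,8,2] → X
    (7,3)@(15, 7): e=[19,-2,16] → .
    (6,4)@(13, 9): e=[41,20,-28] → .
    (8,4)@(17, 9): e=[33,0,0] → .  [on edge]
  covered (4 px):
    . . . . . . . . . . . .
    . . X . . . . . . . . .
    . . . . X X . . . . . .
    . . . . . . X . . . . .
    . . . . . . . . . . . .
    . . . . . . . . . . . .
    . . . . . . . . . . . .

Result: [[3,2],[4,3],[5,3]]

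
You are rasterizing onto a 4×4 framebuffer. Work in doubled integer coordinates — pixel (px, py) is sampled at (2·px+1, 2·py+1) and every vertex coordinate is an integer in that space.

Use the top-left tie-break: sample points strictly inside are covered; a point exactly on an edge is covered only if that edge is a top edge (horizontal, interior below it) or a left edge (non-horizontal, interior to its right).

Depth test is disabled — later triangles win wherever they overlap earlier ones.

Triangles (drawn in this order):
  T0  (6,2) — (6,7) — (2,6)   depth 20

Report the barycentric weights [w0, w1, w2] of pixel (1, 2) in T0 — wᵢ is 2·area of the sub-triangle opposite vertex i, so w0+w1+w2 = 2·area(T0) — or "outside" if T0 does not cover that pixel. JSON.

T0:
  2·area = 20
  edge (6, 2)→(6, 7): d=(0,5) right/bottom  bias=-1
  edge (6, 7)→(2, 6): d=(-4,-1) top-left  bias=+0
  edge (2, 6)→(6, 2): d=(4,-4) top-left  bias=+0
    (3,0)@(7, 1): e=[-5,25,0] → ·  [on edge]
    (2,1)@(5, 3): e=[5,15,0] → █  [on edge]
    (3,1)@(7, 3): e=[-5,17,8] → ·
    (1,2)@(3, 5): e=[15,5,0] → █  [on edge]
    (3,2)@(7, 5): e=[-5,9,16] → ·
    (0,3)@(1, 7): e=[25,-5,0] → ·  [on edge]
    (1,3)@(3, 7): e=[15,-3,8] → ·
    (2,3)@(5, 7): e=[5,-1,16] → ·
  covered (3 px):
    · · · ·
    · · █ ·
    · █ █ ·
    · · · ·

Answer: [5,0,15]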